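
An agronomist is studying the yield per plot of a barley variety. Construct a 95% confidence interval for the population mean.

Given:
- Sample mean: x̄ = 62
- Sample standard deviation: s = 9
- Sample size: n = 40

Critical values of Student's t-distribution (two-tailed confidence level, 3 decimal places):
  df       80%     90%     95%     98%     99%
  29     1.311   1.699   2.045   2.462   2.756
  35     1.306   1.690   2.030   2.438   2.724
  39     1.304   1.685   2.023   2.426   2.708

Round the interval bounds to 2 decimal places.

The population standard deviation σ is unknown (only the sample standard deviation s is given), so use a t-interval with df = n - 1 = 40 - 1 = 39.

For 95% confidence with df = 39, t* = 2.023 (from t-table)

Standard error: SE = s/√n = 9/√40 = 1.423025

Margin of error: E = t* × SE = 2.023 × 1.423025 = 2.8788

T-interval: x̄ ± E = 62 ± 2.8788 = (59.1212, 64.8788)

Rounded to 2 decimal places:

(59.12, 64.88)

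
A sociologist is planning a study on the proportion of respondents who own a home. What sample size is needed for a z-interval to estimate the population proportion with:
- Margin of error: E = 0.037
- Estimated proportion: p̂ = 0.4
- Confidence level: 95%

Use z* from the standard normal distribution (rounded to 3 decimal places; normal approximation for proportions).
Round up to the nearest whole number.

Using z* for proportion z-interval (normal approximation).

For 95% confidence, z* = 1.96 (from standard normal table)

Sample size formula for proportion z-interval: n = z*²p̂(1-p̂)/E²

n = 1.96² × 0.4 × 0.6 / 0.037²
  = 3.8416 × 0.24 / 0.001369
  = 673.4726

Round up to the nearest whole number: n = 674

674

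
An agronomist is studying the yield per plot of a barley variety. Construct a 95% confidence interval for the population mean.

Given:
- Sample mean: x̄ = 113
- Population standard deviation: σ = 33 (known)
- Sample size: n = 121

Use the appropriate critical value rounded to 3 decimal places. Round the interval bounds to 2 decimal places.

The population standard deviation σ is known, so use a z-interval (standard normal critical value).

For 95% confidence, z* = 1.96 (from standard normal table)

Standard error: SE = σ/√n = 33/√121 = 3.000000

Margin of error: E = z* × SE = 1.96 × 3.000000 = 5.8800

Z-interval: x̄ ± E = 113 ± 5.8800 = (107.1200, 118.8800)

Rounded to 2 decimal places:

(107.12, 118.88)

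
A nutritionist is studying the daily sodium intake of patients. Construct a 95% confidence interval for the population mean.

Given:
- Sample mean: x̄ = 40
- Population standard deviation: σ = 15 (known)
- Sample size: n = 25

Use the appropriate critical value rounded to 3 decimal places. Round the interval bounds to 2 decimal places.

The population standard deviation σ is known, so use a z-interval (standard normal critical value).

For 95% confidence, z* = 1.96 (from standard normal table)

Standard error: SE = σ/√n = 15/√25 = 3.000000

Margin of error: E = z* × SE = 1.96 × 3.000000 = 5.8800

Z-interval: x̄ ± E = 40 ± 5.8800 = (34.1200, 45.8800)

Rounded to 2 decimal places:

(34.12, 45.88)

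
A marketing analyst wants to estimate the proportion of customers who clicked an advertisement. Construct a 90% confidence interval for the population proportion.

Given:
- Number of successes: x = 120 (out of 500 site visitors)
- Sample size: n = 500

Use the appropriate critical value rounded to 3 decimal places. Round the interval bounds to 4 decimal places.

Sample proportion: p̂ = 120/500 = 0.240000

Check conditions for normal approximation:
  np̂ = 120 ≥ 10 ✓
  n(1-p̂) = 380 ≥ 10 ✓

The sample is large enough, so use a z-interval (normal approximation) for the proportion.

For 90% confidence, z* = 1.645 (from standard normal table)

Standard error: SE = √(p̂(1-p̂)/n) = √(0.240000×0.760000/500) = 0.01909974

Margin of error: E = z* × SE = 1.645 × 0.01909974 = 0.031419

Z-interval: p̂ ± E = 0.240000 ± 0.031419 = (0.208581, 0.271419)

Rounded to 4 decimal places:

(0.2086, 0.2714)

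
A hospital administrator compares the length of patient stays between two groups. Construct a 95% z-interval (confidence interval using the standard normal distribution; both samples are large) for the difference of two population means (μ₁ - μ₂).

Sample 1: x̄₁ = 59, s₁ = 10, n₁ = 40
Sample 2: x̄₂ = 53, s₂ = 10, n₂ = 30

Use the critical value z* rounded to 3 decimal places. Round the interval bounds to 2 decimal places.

Both samples are large (n₁ = 40 ≥ 30, n₂ = 30 ≥ 30), so a z-interval for the difference of means applies.

Point estimate: x̄₁ - x̄₂ = 59 - 53 = 6

Standard error: SE = √(s₁²/n₁ + s₂²/n₂)
= √(10²/40 + 10²/30)
= √(2.500000 + 3.333333)
= 2.415229

For 95% confidence, z* = 1.96 (from standard normal table)
Margin of error: E = z* × SE = 1.96 × 2.415229 = 4.7338

Z-interval: (x̄₁ - x̄₂) ± E = 6 ± 4.7338 = (1.2662, 10.7338)

Rounded to 2 decimal places:

(1.27, 10.73)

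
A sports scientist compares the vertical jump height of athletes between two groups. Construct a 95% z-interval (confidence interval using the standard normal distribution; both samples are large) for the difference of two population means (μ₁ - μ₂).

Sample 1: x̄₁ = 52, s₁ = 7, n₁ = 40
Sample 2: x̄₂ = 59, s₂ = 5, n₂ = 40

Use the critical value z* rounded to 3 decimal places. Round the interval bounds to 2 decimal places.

Both samples are large (n₁ = 40 ≥ 30, n₂ = 40 ≥ 30), so a z-interval for the difference of means applies.

Point estimate: x̄₁ - x̄₂ = 52 - 59 = -7

Standard error: SE = √(s₁²/n₁ + s₂²/n₂)
= √(7²/40 + 5²/40)
= √(1.225000 + 0.625000)
= 1.360147

For 95% confidence, z* = 1.96 (from standard normal table)
Margin of error: E = z* × SE = 1.96 × 1.360147 = 2.6659

Z-interval: (x̄₁ - x̄₂) ± E = -7 ± 2.6659 = (-9.6659, -4.3341)

Rounded to 2 decimal places:

(-9.67, -4.33)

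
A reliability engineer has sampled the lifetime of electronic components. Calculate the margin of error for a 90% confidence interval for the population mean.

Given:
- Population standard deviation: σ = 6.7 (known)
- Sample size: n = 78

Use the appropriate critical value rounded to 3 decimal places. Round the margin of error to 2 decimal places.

The population standard deviation σ is known, so use the z-interval margin of error formula.

For 90% confidence, z* = 1.645 (from standard normal table)

Margin of error formula for z-interval: E = z* × σ/√n

E = 1.645 × 6.7/√78
  = 1.645 × 0.758626
  = 1.2479

Rounded to 2 decimal places:

1.25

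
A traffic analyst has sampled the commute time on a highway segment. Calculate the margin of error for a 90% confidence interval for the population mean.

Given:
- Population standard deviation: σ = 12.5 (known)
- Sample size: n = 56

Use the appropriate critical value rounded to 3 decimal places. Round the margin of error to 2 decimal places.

The population standard deviation σ is known, so use the z-interval margin of error formula.

For 90% confidence, z* = 1.645 (from standard normal table)

Margin of error formula for z-interval: E = z* × σ/√n

E = 1.645 × 12.5/√56
  = 1.645 × 1.670383
  = 2.7478

Rounded to 2 decimal places:

2.75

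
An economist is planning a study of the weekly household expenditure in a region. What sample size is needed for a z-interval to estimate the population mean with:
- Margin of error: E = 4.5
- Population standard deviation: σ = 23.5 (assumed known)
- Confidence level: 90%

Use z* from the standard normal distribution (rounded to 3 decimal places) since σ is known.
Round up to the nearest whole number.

Using z* since population σ is known (z-interval formula).

For 90% confidence, z* = 1.645 (from standard normal table)

Sample size formula for z-interval: n = (z*σ/E)²

n = (1.645 × 23.5 / 4.5)²
  = (8.590556)²
  = 73.7976

Round up to the nearest whole number: n = 74

74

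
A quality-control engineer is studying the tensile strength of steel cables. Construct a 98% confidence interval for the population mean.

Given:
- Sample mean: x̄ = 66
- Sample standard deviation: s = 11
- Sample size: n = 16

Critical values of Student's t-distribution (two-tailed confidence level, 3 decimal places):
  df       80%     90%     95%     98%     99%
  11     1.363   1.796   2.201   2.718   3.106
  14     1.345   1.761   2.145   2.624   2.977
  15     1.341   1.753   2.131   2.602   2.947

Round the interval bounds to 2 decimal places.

The population standard deviation σ is unknown (only the sample standard deviation s is given), so use a t-interval with df = n - 1 = 16 - 1 = 15.

For 98% confidence with df = 15, t* = 2.602 (from t-table)

Standard error: SE = s/√n = 11/√16 = 2.750000

Margin of error: E = t* × SE = 2.602 × 2.750000 = 7.1555

T-interval: x̄ ± E = 66 ± 7.1555 = (58.8445, 73.1555)

Rounded to 2 decimal places:

(58.84, 73.16)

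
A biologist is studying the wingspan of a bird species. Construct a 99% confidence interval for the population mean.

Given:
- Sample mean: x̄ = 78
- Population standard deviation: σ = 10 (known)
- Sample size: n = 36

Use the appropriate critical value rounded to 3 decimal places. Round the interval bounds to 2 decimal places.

The population standard deviation σ is known, so use a z-interval (standard normal critical value).

For 99% confidence, z* = 2.576 (from standard normal table)

Standard error: SE = σ/√n = 10/√36 = 1.666667

Margin of error: E = z* × SE = 2.576 × 1.666667 = 4.2933

Z-interval: x̄ ± E = 78 ± 4.2933 = (73.7067, 82.2933)

Rounded to 2 decimal places:

(73.71, 82.29)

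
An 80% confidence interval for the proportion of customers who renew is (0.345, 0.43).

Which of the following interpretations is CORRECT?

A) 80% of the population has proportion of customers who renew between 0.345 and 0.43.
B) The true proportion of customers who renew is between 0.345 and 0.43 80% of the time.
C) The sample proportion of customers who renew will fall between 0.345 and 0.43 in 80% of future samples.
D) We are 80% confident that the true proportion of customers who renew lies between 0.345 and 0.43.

A confidence interval represents our confidence in the procedure, not a probability statement about the parameter.

Key concept: If we repeated this sampling process many times and computed an 80% CI each time, about 80% of those intervals would contain the true population parameter.

For this specific interval (0.345, 0.43):
- Midpoint (point estimate): 0.3875
- Margin of error: 0.0425

The correct interpretation is the one stating confidence that the true parameter lies in the interval — option D.

D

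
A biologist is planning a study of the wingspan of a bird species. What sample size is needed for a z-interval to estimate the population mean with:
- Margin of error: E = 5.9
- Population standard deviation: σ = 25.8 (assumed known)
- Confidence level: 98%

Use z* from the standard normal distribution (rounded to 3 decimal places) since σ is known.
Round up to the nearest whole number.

Using z* since population σ is known (z-interval formula).

For 98% confidence, z* = 2.326 (from standard normal table)

Sample size formula for z-interval: n = (z*σ/E)²

n = (2.326 × 25.8 / 5.9)²
  = (10.171322)²
  = 103.4558

Round up to the nearest whole number: n = 104

104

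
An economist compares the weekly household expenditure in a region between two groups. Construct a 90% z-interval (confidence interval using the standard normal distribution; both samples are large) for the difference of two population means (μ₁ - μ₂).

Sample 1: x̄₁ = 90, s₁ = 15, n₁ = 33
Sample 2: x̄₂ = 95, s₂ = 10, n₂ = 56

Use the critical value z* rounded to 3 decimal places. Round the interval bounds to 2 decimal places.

Both samples are large (n₁ = 33 ≥ 30, n₂ = 56 ≥ 30), so a z-interval for the difference of means applies.

Point estimate: x̄₁ - x̄₂ = 90 - 95 = -5

Standard error: SE = √(s₁²/n₁ + s₂²/n₂)
= √(15²/33 + 10²/56)
= √(6.818182 + 1.785714)
= 2.933240

For 90% confidence, z* = 1.645 (from standard normal table)
Margin of error: E = z* × SE = 1.645 × 2.933240 = 4.8252

Z-interval: (x̄₁ - x̄₂) ± E = -5 ± 4.8252 = (-9.8252, -0.1748)

Rounded to 2 decimal places:

(-9.83, -0.17)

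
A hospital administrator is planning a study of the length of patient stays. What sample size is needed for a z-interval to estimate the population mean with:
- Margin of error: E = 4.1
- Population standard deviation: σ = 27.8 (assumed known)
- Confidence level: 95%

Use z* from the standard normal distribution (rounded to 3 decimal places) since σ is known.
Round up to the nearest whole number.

Using z* since population σ is known (z-interval formula).

For 95% confidence, z* = 1.96 (from standard normal table)

Sample size formula for z-interval: n = (z*σ/E)²

n = (1.96 × 27.8 / 4.1)²
  = (13.289756)²
  = 176.6176

Round up to the nearest whole number: n = 177

177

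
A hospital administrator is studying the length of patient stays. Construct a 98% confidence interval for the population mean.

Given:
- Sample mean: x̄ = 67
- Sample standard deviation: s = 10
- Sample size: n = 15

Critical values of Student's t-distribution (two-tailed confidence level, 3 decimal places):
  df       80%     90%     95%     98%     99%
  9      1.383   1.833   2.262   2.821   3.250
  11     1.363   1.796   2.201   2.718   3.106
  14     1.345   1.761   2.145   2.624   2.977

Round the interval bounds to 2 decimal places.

The population standard deviation σ is unknown (only the sample standard deviation s is given), so use a t-interval with df = n - 1 = 15 - 1 = 14.

For 98% confidence with df = 14, t* = 2.624 (from t-table)

Standard error: SE = s/√n = 10/√15 = 2.581989

Margin of error: E = t* × SE = 2.624 × 2.581989 = 6.7751

T-interval: x̄ ± E = 67 ± 6.7751 = (60.2249, 73.7751)

Rounded to 2 decimal places:

(60.22, 73.78)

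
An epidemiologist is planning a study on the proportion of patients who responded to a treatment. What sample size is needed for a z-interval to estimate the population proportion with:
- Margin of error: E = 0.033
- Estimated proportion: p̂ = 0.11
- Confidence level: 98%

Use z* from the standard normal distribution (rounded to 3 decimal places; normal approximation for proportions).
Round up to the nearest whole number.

Using z* for proportion z-interval (normal approximation).

For 98% confidence, z* = 2.326 (from standard normal table)

Sample size formula for proportion z-interval: n = z*²p̂(1-p̂)/E²

n = 2.326² × 0.11 × 0.89 / 0.033²
  = 5.410276 × 0.0979 / 0.001089
  = 486.3783

Round up to the nearest whole number: n = 487

487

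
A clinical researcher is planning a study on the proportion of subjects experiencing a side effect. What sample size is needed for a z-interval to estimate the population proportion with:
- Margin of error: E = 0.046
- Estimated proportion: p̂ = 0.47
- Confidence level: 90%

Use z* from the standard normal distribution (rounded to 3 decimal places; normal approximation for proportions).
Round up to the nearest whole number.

Using z* for proportion z-interval (normal approximation).

For 90% confidence, z* = 1.645 (from standard normal table)

Sample size formula for proportion z-interval: n = z*²p̂(1-p̂)/E²

n = 1.645² × 0.47 × 0.53 / 0.046²
  = 2.706025 × 0.2491 / 0.002116
  = 318.5590

Round up to the nearest whole number: n = 319

319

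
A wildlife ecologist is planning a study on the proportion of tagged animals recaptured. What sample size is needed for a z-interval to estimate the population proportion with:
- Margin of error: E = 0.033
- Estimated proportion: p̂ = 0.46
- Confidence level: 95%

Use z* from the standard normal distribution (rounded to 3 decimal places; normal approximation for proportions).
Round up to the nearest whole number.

Using z* for proportion z-interval (normal approximation).

For 95% confidence, z* = 1.96 (from standard normal table)

Sample size formula for proportion z-interval: n = z*²p̂(1-p̂)/E²

n = 1.96² × 0.46 × 0.54 / 0.033²
  = 3.8416 × 0.2484 / 0.001089
  = 876.2658

Round up to the nearest whole number: n = 877

877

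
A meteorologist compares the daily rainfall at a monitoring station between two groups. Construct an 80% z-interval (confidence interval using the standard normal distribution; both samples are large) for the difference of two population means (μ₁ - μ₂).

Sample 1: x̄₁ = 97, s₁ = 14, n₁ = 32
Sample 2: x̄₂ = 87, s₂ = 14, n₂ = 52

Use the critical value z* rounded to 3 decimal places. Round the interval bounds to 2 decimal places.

Both samples are large (n₁ = 32 ≥ 30, n₂ = 52 ≥ 30), so a z-interval for the difference of means applies.

Point estimate: x̄₁ - x̄₂ = 97 - 87 = 10

Standard error: SE = √(s₁²/n₁ + s₂²/n₂)
= √(14²/32 + 14²/52)
= √(6.125000 + 3.769231)
= 3.145510

For 80% confidence, z* = 1.282 (from standard normal table)
Margin of error: E = z* × SE = 1.282 × 3.145510 = 4.0325

Z-interval: (x̄₁ - x̄₂) ± E = 10 ± 4.0325 = (5.9675, 14.0325)

Rounded to 2 decimal places:

(5.97, 14.03)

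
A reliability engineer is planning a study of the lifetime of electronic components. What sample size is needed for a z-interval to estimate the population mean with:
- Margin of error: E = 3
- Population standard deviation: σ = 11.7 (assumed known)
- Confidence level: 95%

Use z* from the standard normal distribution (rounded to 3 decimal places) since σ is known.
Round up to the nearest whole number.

Using z* since population σ is known (z-interval formula).

For 95% confidence, z* = 1.96 (from standard normal table)

Sample size formula for z-interval: n = (z*σ/E)²

n = (1.96 × 11.7 / 3)²
  = (7.644000)²
  = 58.4307

Round up to the nearest whole number: n = 59

59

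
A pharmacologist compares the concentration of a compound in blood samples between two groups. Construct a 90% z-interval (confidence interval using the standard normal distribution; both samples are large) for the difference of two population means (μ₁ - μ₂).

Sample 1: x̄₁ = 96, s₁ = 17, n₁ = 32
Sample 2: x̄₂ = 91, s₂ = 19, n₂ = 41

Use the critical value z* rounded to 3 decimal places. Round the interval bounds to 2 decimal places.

Both samples are large (n₁ = 32 ≥ 30, n₂ = 41 ≥ 30), so a z-interval for the difference of means applies.

Point estimate: x̄₁ - x̄₂ = 96 - 91 = 5

Standard error: SE = √(s₁²/n₁ + s₂²/n₂)
= √(17²/32 + 19²/41)
= √(9.031250 + 8.804878)
= 4.223284

For 90% confidence, z* = 1.645 (from standard normal table)
Margin of error: E = z* × SE = 1.645 × 4.223284 = 6.9473

Z-interval: (x̄₁ - x̄₂) ± E = 5 ± 6.9473 = (-1.9473, 11.9473)

Rounded to 2 decimal places:

(-1.95, 11.95)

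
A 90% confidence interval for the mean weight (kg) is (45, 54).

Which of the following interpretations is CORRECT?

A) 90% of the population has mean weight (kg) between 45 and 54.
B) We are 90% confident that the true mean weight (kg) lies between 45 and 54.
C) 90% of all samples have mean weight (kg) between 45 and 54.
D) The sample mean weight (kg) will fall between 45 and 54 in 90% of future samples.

A confidence interval represents our confidence in the procedure, not a probability statement about the parameter.

Key concept: If we repeated this sampling process many times and computed a 90% CI each time, about 90% of those intervals would contain the true population parameter.

For this specific interval (45, 54):
- Midpoint (point estimate): 49.5
- Margin of error: 4.5

The correct interpretation is the one stating confidence that the true parameter lies in the interval — option B.

B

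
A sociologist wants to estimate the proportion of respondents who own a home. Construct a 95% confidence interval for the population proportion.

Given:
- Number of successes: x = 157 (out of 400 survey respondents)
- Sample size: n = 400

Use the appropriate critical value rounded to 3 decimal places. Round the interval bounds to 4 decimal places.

Sample proportion: p̂ = 157/400 = 0.392500

Check conditions for normal approximation:
  np̂ = 157 ≥ 10 ✓
  n(1-p̂) = 243 ≥ 10 ✓

The sample is large enough, so use a z-interval (normal approximation) for the proportion.

For 95% confidence, z* = 1.96 (from standard normal table)

Standard error: SE = √(p̂(1-p̂)/n) = √(0.392500×0.607500/400) = 0.02441535

Margin of error: E = z* × SE = 1.96 × 0.02441535 = 0.047854

Z-interval: p̂ ± E = 0.392500 ± 0.047854 = (0.344646, 0.440354)

Rounded to 4 decimal places:

(0.3446, 0.4404)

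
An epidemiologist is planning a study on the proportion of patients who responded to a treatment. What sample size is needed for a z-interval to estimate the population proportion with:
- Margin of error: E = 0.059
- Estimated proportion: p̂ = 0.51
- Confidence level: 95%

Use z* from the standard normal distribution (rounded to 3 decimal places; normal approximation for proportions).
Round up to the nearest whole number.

Using z* for proportion z-interval (normal approximation).

For 95% confidence, z* = 1.96 (from standard normal table)

Sample size formula for proportion z-interval: n = z*²p̂(1-p̂)/E²

n = 1.96² × 0.51 × 0.49 / 0.059²
  = 3.8416 × 0.2499 / 0.003481
  = 275.7874

Round up to the nearest whole number: n = 276

276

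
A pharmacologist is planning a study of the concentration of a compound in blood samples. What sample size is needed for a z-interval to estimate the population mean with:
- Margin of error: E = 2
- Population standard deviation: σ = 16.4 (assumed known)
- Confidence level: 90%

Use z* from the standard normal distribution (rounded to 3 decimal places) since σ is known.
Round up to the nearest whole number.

Using z* since population σ is known (z-interval formula).

For 90% confidence, z* = 1.645 (from standard normal table)

Sample size formula for z-interval: n = (z*σ/E)²

n = (1.645 × 16.4 / 2)²
  = (13.489000)²
  = 181.9531

Round up to the nearest whole number: n = 182

182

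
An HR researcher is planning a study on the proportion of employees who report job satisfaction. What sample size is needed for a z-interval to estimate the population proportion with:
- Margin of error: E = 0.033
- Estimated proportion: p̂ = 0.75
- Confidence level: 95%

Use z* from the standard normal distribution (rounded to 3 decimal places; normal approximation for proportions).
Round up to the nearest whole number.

Using z* for proportion z-interval (normal approximation).

For 95% confidence, z* = 1.96 (from standard normal table)

Sample size formula for proportion z-interval: n = z*²p̂(1-p̂)/E²

n = 1.96² × 0.75 × 0.25 / 0.033²
  = 3.8416 × 0.1875 / 0.001089
  = 661.4325

Round up to the nearest whole number: n = 662

662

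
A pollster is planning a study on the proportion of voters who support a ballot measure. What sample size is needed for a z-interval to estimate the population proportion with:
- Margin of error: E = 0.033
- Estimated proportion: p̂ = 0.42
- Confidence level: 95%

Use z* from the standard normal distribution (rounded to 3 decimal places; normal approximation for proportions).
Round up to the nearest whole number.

Using z* for proportion z-interval (normal approximation).

For 95% confidence, z* = 1.96 (from standard normal table)

Sample size formula for proportion z-interval: n = z*²p̂(1-p̂)/E²

n = 1.96² × 0.42 × 0.58 / 0.033²
  = 3.8416 × 0.2436 / 0.001089
  = 859.3331

Round up to the nearest whole number: n = 860

860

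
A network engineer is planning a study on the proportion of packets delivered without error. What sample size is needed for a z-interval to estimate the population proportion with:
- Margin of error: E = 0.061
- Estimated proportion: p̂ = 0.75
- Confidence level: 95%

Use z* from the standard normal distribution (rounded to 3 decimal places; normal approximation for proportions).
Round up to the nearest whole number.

Using z* for proportion z-interval (normal approximation).

For 95% confidence, z* = 1.96 (from standard normal table)

Sample size formula for proportion z-interval: n = z*²p̂(1-p̂)/E²

n = 1.96² × 0.75 × 0.25 / 0.061²
  = 3.8416 × 0.1875 / 0.003721
  = 193.5770

Round up to the nearest whole number: n = 194

194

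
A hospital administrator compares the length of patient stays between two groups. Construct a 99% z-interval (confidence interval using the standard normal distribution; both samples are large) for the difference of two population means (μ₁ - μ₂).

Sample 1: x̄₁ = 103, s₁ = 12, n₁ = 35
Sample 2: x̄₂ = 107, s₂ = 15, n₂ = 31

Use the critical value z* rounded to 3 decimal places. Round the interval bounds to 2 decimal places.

Both samples are large (n₁ = 35 ≥ 30, n₂ = 31 ≥ 30), so a z-interval for the difference of means applies.

Point estimate: x̄₁ - x̄₂ = 103 - 107 = -4

Standard error: SE = √(s₁²/n₁ + s₂²/n₂)
= √(12²/35 + 15²/31)
= √(4.114286 + 7.258065)
= 3.372292

For 99% confidence, z* = 2.576 (from standard normal table)
Margin of error: E = z* × SE = 2.576 × 3.372292 = 8.6870

Z-interval: (x̄₁ - x̄₂) ± E = -4 ± 8.6870 = (-12.6870, 4.6870)

Rounded to 2 decimal places:

(-12.69, 4.69)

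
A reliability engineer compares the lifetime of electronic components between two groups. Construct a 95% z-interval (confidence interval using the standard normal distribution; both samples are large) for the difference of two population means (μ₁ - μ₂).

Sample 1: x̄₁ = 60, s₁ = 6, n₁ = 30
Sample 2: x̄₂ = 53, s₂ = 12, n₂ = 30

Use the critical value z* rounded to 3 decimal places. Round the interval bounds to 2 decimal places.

Both samples are large (n₁ = 30 ≥ 30, n₂ = 30 ≥ 30), so a z-interval for the difference of means applies.

Point estimate: x̄₁ - x̄₂ = 60 - 53 = 7

Standard error: SE = √(s₁²/n₁ + s₂²/n₂)
= √(6²/30 + 12²/30)
= √(1.200000 + 4.800000)
= 2.449490

For 95% confidence, z* = 1.96 (from standard normal table)
Margin of error: E = z* × SE = 1.96 × 2.449490 = 4.8010

Z-interval: (x̄₁ - x̄₂) ± E = 7 ± 4.8010 = (2.1990, 11.8010)

Rounded to 2 decimal places:

(2.20, 11.80)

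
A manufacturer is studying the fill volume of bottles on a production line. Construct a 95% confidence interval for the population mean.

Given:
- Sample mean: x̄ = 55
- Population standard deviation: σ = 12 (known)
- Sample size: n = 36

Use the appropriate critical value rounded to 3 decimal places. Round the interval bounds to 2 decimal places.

The population standard deviation σ is known, so use a z-interval (standard normal critical value).

For 95% confidence, z* = 1.96 (from standard normal table)

Standard error: SE = σ/√n = 12/√36 = 2.000000

Margin of error: E = z* × SE = 1.96 × 2.000000 = 3.9200

Z-interval: x̄ ± E = 55 ± 3.9200 = (51.0800, 58.9200)

Rounded to 2 decimal places:

(51.08, 58.92)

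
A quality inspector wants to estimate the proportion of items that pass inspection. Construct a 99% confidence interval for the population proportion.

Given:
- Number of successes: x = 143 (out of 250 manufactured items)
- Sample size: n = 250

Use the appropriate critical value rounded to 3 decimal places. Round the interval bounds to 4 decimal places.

Sample proportion: p̂ = 143/250 = 0.572000

Check conditions for normal approximation:
  np̂ = 143 ≥ 10 ✓
  n(1-p̂) = 107 ≥ 10 ✓

The sample is large enough, so use a z-interval (normal approximation) for the proportion.

For 99% confidence, z* = 2.576 (from standard normal table)

Standard error: SE = √(p̂(1-p̂)/n) = √(0.572000×0.428000/250) = 0.03129319

Margin of error: E = z* × SE = 2.576 × 0.03129319 = 0.080611

Z-interval: p̂ ± E = 0.572000 ± 0.080611 = (0.491389, 0.652611)

Rounded to 4 decimal places:

(0.4914, 0.6526)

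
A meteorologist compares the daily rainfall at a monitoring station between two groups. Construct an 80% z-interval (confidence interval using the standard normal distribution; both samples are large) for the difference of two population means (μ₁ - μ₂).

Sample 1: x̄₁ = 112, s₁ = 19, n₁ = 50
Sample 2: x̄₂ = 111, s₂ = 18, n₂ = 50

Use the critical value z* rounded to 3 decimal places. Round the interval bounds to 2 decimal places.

Both samples are large (n₁ = 50 ≥ 30, n₂ = 50 ≥ 30), so a z-interval for the difference of means applies.

Point estimate: x̄₁ - x̄₂ = 112 - 111 = 1

Standard error: SE = √(s₁²/n₁ + s₂²/n₂)
= √(19²/50 + 18²/50)
= √(7.220000 + 6.480000)
= 3.701351

For 80% confidence, z* = 1.282 (from standard normal table)
Margin of error: E = z* × SE = 1.282 × 3.701351 = 4.7451

Z-interval: (x̄₁ - x̄₂) ± E = 1 ± 4.7451 = (-3.7451, 5.7451)

Rounded to 2 decimal places:

(-3.75, 5.75)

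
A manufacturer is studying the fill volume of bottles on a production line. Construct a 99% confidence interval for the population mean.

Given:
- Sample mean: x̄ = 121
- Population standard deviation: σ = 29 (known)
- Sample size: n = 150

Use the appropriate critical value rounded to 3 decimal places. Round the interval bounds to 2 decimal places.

The population standard deviation σ is known, so use a z-interval (standard normal critical value).

For 99% confidence, z* = 2.576 (from standard normal table)

Standard error: SE = σ/√n = 29/√150 = 2.367840

Margin of error: E = z* × SE = 2.576 × 2.367840 = 6.0996

Z-interval: x̄ ± E = 121 ± 6.0996 = (114.9004, 127.0996)

Rounded to 2 decimal places:

(114.90, 127.10)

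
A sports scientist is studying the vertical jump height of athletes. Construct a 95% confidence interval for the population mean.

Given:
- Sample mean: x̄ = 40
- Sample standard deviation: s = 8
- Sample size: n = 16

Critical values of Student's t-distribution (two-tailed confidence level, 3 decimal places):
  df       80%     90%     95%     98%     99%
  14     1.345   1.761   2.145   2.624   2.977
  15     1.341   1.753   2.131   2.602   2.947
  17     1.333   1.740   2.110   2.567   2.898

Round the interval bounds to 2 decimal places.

The population standard deviation σ is unknown (only the sample standard deviation s is given), so use a t-interval with df = n - 1 = 16 - 1 = 15.

For 95% confidence with df = 15, t* = 2.131 (from t-table)

Standard error: SE = s/√n = 8/√16 = 2.000000

Margin of error: E = t* × SE = 2.131 × 2.000000 = 4.2620

T-interval: x̄ ± E = 40 ± 4.2620 = (35.7380, 44.2620)

Rounded to 2 decimal places:

(35.74, 44.26)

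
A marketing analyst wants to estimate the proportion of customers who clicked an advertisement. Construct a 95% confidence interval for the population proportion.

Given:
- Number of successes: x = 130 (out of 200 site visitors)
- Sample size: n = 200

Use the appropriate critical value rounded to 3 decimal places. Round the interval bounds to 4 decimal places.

Sample proportion: p̂ = 130/200 = 0.650000

Check conditions for normal approximation:
  np̂ = 130 ≥ 10 ✓
  n(1-p̂) = 70 ≥ 10 ✓

The sample is large enough, so use a z-interval (normal approximation) for the proportion.

For 95% confidence, z* = 1.96 (from standard normal table)

Standard error: SE = √(p̂(1-p̂)/n) = √(0.650000×0.350000/200) = 0.03372684

Margin of error: E = z* × SE = 1.96 × 0.03372684 = 0.066105

Z-interval: p̂ ± E = 0.650000 ± 0.066105 = (0.583895, 0.716105)

Rounded to 4 decimal places:

(0.5839, 0.7161)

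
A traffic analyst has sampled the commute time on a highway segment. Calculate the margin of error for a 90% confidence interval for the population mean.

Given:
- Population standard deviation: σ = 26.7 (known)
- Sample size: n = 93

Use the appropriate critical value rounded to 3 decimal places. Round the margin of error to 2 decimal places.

The population standard deviation σ is known, so use the z-interval margin of error formula.

For 90% confidence, z* = 1.645 (from standard normal table)

Margin of error formula for z-interval: E = z* × σ/√n

E = 1.645 × 26.7/√93
  = 1.645 × 2.768661
  = 4.5544

Rounded to 2 decimal places:

4.55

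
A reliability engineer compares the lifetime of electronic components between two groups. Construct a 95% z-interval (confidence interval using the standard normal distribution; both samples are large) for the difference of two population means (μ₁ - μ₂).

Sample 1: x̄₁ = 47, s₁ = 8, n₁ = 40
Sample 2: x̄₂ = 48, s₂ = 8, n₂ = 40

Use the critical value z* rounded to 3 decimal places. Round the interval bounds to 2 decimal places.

Both samples are large (n₁ = 40 ≥ 30, n₂ = 40 ≥ 30), so a z-interval for the difference of means applies.

Point estimate: x̄₁ - x̄₂ = 47 - 48 = -1

Standard error: SE = √(s₁²/n₁ + s₂²/n₂)
= √(8²/40 + 8²/40)
= √(1.600000 + 1.600000)
= 1.788854

For 95% confidence, z* = 1.96 (from standard normal table)
Margin of error: E = z* × SE = 1.96 × 1.788854 = 3.5062

Z-interval: (x̄₁ - x̄₂) ± E = -1 ± 3.5062 = (-4.5062, 2.5062)

Rounded to 2 decimal places:

(-4.51, 2.51)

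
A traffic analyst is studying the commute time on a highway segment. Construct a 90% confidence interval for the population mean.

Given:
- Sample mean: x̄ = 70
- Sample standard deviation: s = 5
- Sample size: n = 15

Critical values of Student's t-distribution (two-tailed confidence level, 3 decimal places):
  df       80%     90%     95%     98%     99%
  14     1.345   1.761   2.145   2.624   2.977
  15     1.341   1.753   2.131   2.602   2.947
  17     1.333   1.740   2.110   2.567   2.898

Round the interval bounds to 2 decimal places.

The population standard deviation σ is unknown (only the sample standard deviation s is given), so use a t-interval with df = n - 1 = 15 - 1 = 14.

For 90% confidence with df = 14, t* = 1.761 (from t-table)

Standard error: SE = s/√n = 5/√15 = 1.290994

Margin of error: E = t* × SE = 1.761 × 1.290994 = 2.2734

T-interval: x̄ ± E = 70 ± 2.2734 = (67.7266, 72.2734)

Rounded to 2 decimal places:

(67.73, 72.27)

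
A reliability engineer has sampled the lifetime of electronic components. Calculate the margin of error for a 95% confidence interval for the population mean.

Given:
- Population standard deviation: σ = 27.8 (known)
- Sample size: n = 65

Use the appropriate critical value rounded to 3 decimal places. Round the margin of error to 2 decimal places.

The population standard deviation σ is known, so use the z-interval margin of error formula.

For 95% confidence, z* = 1.96 (from standard normal table)

Margin of error formula for z-interval: E = z* × σ/√n

E = 1.96 × 27.8/√65
  = 1.96 × 3.448166
  = 6.7584

Rounded to 2 decimal places:

6.76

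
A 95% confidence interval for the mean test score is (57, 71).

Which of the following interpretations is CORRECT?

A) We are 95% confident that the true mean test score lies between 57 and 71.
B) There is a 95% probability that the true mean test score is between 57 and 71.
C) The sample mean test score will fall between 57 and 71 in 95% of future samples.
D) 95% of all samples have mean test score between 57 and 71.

A confidence interval represents our confidence in the procedure, not a probability statement about the parameter.

Key concept: If we repeated this sampling process many times and computed a 95% CI each time, about 95% of those intervals would contain the true population parameter.

For this specific interval (57, 71):
- Midpoint (point estimate): 64
- Margin of error: 7

The correct interpretation is the one stating confidence that the true parameter lies in the interval — option A.

A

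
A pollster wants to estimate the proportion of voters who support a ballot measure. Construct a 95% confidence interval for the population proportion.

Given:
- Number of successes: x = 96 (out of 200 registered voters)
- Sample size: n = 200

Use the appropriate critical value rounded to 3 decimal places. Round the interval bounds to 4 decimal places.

Sample proportion: p̂ = 96/200 = 0.480000

Check conditions for normal approximation:
  np̂ = 96 ≥ 10 ✓
  n(1-p̂) = 104 ≥ 10 ✓

The sample is large enough, so use a z-interval (normal approximation) for the proportion.

For 95% confidence, z* = 1.96 (from standard normal table)

Standard error: SE = √(p̂(1-p̂)/n) = √(0.480000×0.520000/200) = 0.03532704

Margin of error: E = z* × SE = 1.96 × 0.03532704 = 0.069241

Z-interval: p̂ ± E = 0.480000 ± 0.069241 = (0.410759, 0.549241)

Rounded to 4 decimal places:

(0.4108, 0.5492)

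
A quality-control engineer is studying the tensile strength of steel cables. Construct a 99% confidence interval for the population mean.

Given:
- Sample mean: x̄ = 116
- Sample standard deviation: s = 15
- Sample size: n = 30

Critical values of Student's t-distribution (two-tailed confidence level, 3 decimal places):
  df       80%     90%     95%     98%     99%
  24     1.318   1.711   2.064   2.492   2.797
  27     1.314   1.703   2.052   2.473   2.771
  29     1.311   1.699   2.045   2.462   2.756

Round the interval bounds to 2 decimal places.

The population standard deviation σ is unknown (only the sample standard deviation s is given), so use a t-interval with df = n - 1 = 30 - 1 = 29.

For 99% confidence with df = 29, t* = 2.756 (from t-table)

Standard error: SE = s/√n = 15/√30 = 2.738613

Margin of error: E = t* × SE = 2.756 × 2.738613 = 7.5476

T-interval: x̄ ± E = 116 ± 7.5476 = (108.4524, 123.5476)

Rounded to 2 decimal places:

(108.45, 123.55)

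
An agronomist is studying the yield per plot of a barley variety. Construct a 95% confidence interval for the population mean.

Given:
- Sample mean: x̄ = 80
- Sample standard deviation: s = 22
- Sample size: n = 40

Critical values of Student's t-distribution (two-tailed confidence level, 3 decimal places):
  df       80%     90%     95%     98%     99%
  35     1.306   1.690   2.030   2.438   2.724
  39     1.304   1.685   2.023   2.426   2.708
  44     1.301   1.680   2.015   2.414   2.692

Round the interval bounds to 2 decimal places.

The population standard deviation σ is unknown (only the sample standard deviation s is given), so use a t-interval with df = n - 1 = 40 - 1 = 39.

For 95% confidence with df = 39, t* = 2.023 (from t-table)

Standard error: SE = s/√n = 22/√40 = 3.478505

Margin of error: E = t* × SE = 2.023 × 3.478505 = 7.0370

T-interval: x̄ ± E = 80 ± 7.0370 = (72.9630, 87.0370)

Rounded to 2 decimal places:

(72.96, 87.04)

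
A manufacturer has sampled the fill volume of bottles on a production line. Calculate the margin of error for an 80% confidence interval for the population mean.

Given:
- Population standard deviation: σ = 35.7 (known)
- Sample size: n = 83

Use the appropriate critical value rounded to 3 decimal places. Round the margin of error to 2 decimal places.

The population standard deviation σ is known, so use the z-interval margin of error formula.

For 80% confidence, z* = 1.282 (from standard normal table)

Margin of error formula for z-interval: E = z* × σ/√n

E = 1.282 × 35.7/√83
  = 1.282 × 3.918584
  = 5.0236

Rounded to 2 decimal places:

5.02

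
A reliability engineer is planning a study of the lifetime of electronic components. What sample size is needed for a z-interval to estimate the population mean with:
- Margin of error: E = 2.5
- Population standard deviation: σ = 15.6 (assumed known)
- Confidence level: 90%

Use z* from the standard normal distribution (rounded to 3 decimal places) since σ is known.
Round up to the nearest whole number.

Using z* since population σ is known (z-interval formula).

For 90% confidence, z* = 1.645 (from standard normal table)

Sample size formula for z-interval: n = (z*σ/E)²

n = (1.645 × 15.6 / 2.5)²
  = (10.264800)²
  = 105.3661

Round up to the nearest whole number: n = 106

106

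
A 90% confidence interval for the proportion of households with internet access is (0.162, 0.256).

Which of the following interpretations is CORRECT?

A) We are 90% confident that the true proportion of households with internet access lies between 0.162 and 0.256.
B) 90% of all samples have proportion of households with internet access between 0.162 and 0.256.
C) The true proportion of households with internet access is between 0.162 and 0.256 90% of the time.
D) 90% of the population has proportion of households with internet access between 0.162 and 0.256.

A confidence interval represents our confidence in the procedure, not a probability statement about the parameter.

Key concept: If we repeated this sampling process many times and computed a 90% CI each time, about 90% of those intervals would contain the true population parameter.

For this specific interval (0.162, 0.256):
- Midpoint (point estimate): 0.209
- Margin of error: 0.047

The correct interpretation is the one stating confidence that the true parameter lies in the interval — option A.

A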